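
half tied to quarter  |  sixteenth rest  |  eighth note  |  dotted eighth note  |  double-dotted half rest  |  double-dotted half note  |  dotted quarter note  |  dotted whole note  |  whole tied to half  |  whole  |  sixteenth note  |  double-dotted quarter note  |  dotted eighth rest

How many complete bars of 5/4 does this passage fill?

One bar of 5/4 = 20 sixteenth notes.
Working in sixteenth notes: half tied to quarter (half + quarter) = 12; sixteenth rest = 1; eighth note = 2; dotted eighth note = 3; double-dotted half rest = 14; double-dotted half note = 14; dotted quarter note = 6; dotted whole note = 24; whole tied to half (whole + half) = 24; whole = 16; sixteenth note = 1; double-dotted quarter note = 7; dotted eighth rest = 3.
Total: 12 + 1 + 2 + 3 + 14 + 14 + 6 + 24 + 24 + 16 + 1 + 7 + 3 = 127.
127 ÷ 20 = 6 complete bars with 7 left over.

6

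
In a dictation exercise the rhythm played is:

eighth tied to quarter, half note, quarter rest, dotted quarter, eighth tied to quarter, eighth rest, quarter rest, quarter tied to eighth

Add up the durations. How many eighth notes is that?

21

Express everything in eighth notes: eighth tied to quarter (eighth + quarter) = 3; half note = 4; quarter rest = 2; dotted quarter = 3; eighth tied to quarter (eighth + quarter) = 3; eighth rest = 1; quarter rest = 2; quarter tied to eighth (quarter + eighth) = 3.
Adding: 3 + 4 + 2 + 3 + 3 + 1 + 2 + 3 = 21 eighth notes.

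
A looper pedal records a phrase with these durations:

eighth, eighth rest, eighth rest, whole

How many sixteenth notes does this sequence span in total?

Each duration in sixteenth notes: eighth = 2; eighth rest = 2; eighth rest = 2; whole = 16.
Total: 2 + 2 + 2 + 16 = 22 sixteenth notes.

22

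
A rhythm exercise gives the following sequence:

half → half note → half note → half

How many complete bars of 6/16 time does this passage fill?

5

One bar of 6/16 = 3 eighth notes.
Express everything in eighth notes: half = 4; half note = 4; half note = 4; half = 4.
Total: 4 + 4 + 4 + 4 = 16.
16 ÷ 3 = 5 complete bars with 1 left over.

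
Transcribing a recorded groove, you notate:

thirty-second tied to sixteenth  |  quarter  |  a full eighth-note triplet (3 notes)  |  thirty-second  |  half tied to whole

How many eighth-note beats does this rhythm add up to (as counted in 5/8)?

17

One eighth-note beat = 4 thirty-second notes.
In thirty-second notes: thirty-second tied to sixteenth (thirty-second + sixteenth) = 3; quarter = 8; a full eighth-note triplet (3 notes) (three triplet eighths span one quarter) = 8; thirty-second = 1; half tied to whole (half + whole) = 48.
Total: 3 + 8 + 8 + 1 + 48 = 68.
68 ÷ 4 = 17 beats.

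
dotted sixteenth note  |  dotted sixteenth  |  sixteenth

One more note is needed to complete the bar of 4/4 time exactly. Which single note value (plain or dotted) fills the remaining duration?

dotted half note

The bar of 4/4 = 32 thirty-second notes.
Convert each value to thirty-second notes: dotted sixteenth note = 3; dotted sixteenth = 3; sixteenth = 2.
Adding: 3 + 3 + 2 = 8.
Remaining: 32 − 8 = 24 thirty-second notes, which is a dotted half note.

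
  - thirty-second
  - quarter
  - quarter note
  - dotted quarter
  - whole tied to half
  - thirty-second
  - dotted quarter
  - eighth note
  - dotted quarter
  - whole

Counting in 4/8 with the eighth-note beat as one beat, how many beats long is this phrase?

One eighth-note beat = 4 thirty-second notes.
In thirty-second notes: thirty-second = 1; quarter = 8; quarter note = 8; dotted quarter = 12; whole tied to half (whole + half) = 48; thirty-second = 1; dotted quarter = 12; eighth note = 4; dotted quarter = 12; whole = 32.
Total: 1 + 8 + 8 + 12 + 48 + 1 + 12 + 4 + 12 + 32 = 138.
138 ÷ 4 = 34.5 beats.

34.5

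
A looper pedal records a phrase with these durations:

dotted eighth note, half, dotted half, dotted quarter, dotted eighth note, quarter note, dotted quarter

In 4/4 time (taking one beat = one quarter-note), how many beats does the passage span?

10.5

One quarter-note beat = 4 sixteenth notes.
Working in sixteenth notes: dotted eighth note = 3; half = 8; dotted half = 12; dotted quarter = 6; dotted eighth note = 3; quarter note = 4; dotted quarter = 6.
Total: 3 + 8 + 12 + 6 + 3 + 4 + 6 = 42.
42 ÷ 4 = 10.5 beats.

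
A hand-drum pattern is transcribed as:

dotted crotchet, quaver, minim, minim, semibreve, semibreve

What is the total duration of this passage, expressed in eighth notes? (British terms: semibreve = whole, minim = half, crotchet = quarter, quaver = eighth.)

Working in eighth notes: dotted crotchet = 3; quaver = 1; minim = 4; minim = 4; semibreve = 8; semibreve = 8.
Adding: 3 + 1 + 4 + 4 + 8 + 8 = 28 eighth notes.

28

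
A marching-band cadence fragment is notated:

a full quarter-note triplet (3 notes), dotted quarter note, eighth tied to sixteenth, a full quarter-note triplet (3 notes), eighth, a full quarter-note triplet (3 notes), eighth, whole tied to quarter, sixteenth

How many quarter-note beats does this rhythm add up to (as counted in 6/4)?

One quarter-note beat = 4 sixteenth notes.
Working in sixteenth notes: a full quarter-note triplet (3 notes) (three triplet quarters span one half) = 8; dotted quarter note = 6; eighth tied to sixteenth (eighth + sixteenth) = 3; a full quarter-note triplet (3 notes) (three triplet quarters span one half) = 8; eighth = 2; a full quarter-note triplet (3 notes) (three triplet quarters span one half) = 8; eighth = 2; whole tied to quarter (whole + quarter) = 20; sixteenth = 1.
Altogether 8 + 6 + 3 + 8 + 2 + 8 + 2 + 20 + 1 = 58.
58 ÷ 4 = 14.5 beats.

14.5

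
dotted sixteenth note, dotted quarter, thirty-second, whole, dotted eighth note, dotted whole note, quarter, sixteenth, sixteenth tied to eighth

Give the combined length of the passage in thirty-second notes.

Each duration in thirty-second notes: dotted sixteenth note = 3; dotted quarter = 12; thirty-second = 1; whole = 32; dotted eighth note = 6; dotted whole note = 48; quarter = 8; sixteenth = 2; sixteenth tied to eighth (sixteenth + eighth) = 6.
Adding: 3 + 12 + 1 + 32 + 6 + 48 + 8 + 2 + 6 = 118 thirty-second notes.

118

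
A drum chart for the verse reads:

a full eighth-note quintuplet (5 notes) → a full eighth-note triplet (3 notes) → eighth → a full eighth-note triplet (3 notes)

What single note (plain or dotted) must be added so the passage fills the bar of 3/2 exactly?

dotted quarter note

The bar of 3/2 = 12 eighth notes.
Working in eighth notes: a full eighth-note quintuplet (5 notes) (five quintuplet eighths span one half) = 4; a full eighth-note triplet (3 notes) (three triplet eighths span one quarter) = 2; eighth = 1; a full eighth-note triplet (3 notes) (three triplet eighths span one quarter) = 2.
Sum: 4 + 2 + 1 + 2 = 9.
Remaining: 12 − 9 = 3 eighth notes, which is a dotted quarter note.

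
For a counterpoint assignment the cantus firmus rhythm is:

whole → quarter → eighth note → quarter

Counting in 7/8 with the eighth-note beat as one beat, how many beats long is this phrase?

One eighth-note beat = 2 sixteenth notes.
In sixteenth notes: whole = 16; quarter = 4; eighth note = 2; quarter = 4.
Altogether 16 + 4 + 2 + 4 = 26.
26 ÷ 2 = 13 beats.

13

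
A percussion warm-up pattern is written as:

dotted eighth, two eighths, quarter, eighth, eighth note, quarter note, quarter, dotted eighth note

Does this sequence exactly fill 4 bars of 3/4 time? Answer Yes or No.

One bar of 3/4 = 12 sixteenth notes, so 4 bars = 48.
Express everything in sixteenth notes: dotted eighth = 3; eighth = 2; eighth = 2; quarter = 4; eighth = 2; eighth note = 2; quarter note = 4; quarter = 4; dotted eighth note = 3.
Altogether 3 + 2 + 2 + 4 + 2 + 2 + 4 + 4 + 3 = 26.
26 falls short of 48, so the answer is No.

No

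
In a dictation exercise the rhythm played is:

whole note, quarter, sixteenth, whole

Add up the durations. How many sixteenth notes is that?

37

In sixteenth notes: whole note = 16; quarter = 4; sixteenth = 1; whole = 16.
Sum: 16 + 4 + 1 + 16 = 37 sixteenth notes.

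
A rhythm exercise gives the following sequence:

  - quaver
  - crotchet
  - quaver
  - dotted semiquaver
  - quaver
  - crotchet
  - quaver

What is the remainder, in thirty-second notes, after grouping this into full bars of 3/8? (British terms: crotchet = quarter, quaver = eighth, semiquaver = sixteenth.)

11

One bar of 3/8 = 12 thirty-second notes.
Each duration in thirty-second notes: quaver = 4; crotchet = 8; quaver = 4; dotted semiquaver = 3; quaver = 4; crotchet = 8; quaver = 4.
Adding: 4 + 8 + 4 + 3 + 4 + 8 + 4 = 35.
35 ÷ 12 = 2 complete bars with 11 thirty-second notes remaining.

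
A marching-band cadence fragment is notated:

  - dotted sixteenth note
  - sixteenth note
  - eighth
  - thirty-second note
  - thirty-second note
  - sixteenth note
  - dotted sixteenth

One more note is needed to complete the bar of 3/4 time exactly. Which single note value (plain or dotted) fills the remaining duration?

The bar of 3/4 = 24 thirty-second notes.
In thirty-second notes: dotted sixteenth note = 3; sixteenth note = 2; eighth = 4; thirty-second note = 1; thirty-second note = 1; sixteenth note = 2; dotted sixteenth = 3.
Total: 3 + 2 + 4 + 1 + 1 + 2 + 3 = 16.
Remaining: 24 − 16 = 8 thirty-second notes, which is a quarter note.

quarter note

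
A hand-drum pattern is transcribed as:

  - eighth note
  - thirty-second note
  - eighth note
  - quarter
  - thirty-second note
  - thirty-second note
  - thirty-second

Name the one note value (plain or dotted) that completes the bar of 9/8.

half note

The bar of 9/8 = 36 thirty-second notes.
Working in thirty-second notes: eighth note = 4; thirty-second note = 1; eighth note = 4; quarter = 8; thirty-second note = 1; thirty-second note = 1; thirty-second = 1.
Altogether 4 + 1 + 4 + 8 + 1 + 1 + 1 = 20.
Remaining: 36 − 20 = 16 thirty-second notes, which is a half note.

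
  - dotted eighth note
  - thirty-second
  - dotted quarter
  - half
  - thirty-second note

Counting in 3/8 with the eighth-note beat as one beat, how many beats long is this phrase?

One eighth-note beat = 4 thirty-second notes.
Express everything in thirty-second notes: dotted eighth note = 6; thirty-second = 1; dotted quarter = 12; half = 16; thirty-second note = 1.
Altogether 6 + 1 + 12 + 16 + 1 = 36.
36 ÷ 4 = 9 beats.

9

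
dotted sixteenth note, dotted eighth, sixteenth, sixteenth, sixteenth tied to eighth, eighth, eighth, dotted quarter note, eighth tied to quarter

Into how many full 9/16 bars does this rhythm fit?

One bar of 9/16 = 18 thirty-second notes.
Convert each value to thirty-second notes: dotted sixteenth note = 3; dotted eighth = 6; sixteenth = 2; sixteenth = 2; sixteenth tied to eighth (sixteenth + eighth) = 6; eighth = 4; eighth = 4; dotted quarter note = 12; eighth tied to quarter (eighth + quarter) = 12.
Total: 3 + 6 + 2 + 2 + 6 + 4 + 4 + 12 + 12 = 51.
51 ÷ 18 = 2 complete bars with 15 left over.

2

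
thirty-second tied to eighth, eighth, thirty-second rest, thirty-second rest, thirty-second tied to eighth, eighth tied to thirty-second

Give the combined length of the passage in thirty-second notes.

21

Working in thirty-second notes: thirty-second tied to eighth (thirty-second + eighth) = 5; eighth = 4; thirty-second rest = 1; thirty-second rest = 1; thirty-second tied to eighth (thirty-second + eighth) = 5; eighth tied to thirty-second (eighth + thirty-second) = 5.
Altogether 5 + 4 + 1 + 1 + 5 + 5 = 21 thirty-second notes.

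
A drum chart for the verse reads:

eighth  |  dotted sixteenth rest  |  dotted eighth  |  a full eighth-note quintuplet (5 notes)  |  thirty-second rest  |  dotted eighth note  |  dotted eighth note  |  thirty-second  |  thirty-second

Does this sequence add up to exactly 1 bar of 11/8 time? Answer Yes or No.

One bar of 11/8 = 44 thirty-second notes.
In thirty-second notes: eighth = 4; dotted sixteenth rest = 3; dotted eighth = 6; a full eighth-note quintuplet (5 notes) (five quintuplet eighths span one half) = 16; thirty-second rest = 1; dotted eighth note = 6; dotted eighth note = 6; thirty-second = 1; thirty-second = 1.
Total: 4 + 3 + 6 + 16 + 1 + 6 + 6 + 1 + 1 = 44.
44 equals 44, so the answer is Yes.

Yes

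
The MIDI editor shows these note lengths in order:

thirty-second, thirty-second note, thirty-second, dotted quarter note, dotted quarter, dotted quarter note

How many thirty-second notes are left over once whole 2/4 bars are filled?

7

One bar of 2/4 = 16 thirty-second notes.
Convert each value to thirty-second notes: thirty-second = 1; thirty-second note = 1; thirty-second = 1; dotted quarter note = 12; dotted quarter = 12; dotted quarter note = 12.
Sum: 1 + 1 + 1 + 12 + 12 + 12 = 39.
39 ÷ 16 = 2 complete bars with 7 thirty-second notes remaining.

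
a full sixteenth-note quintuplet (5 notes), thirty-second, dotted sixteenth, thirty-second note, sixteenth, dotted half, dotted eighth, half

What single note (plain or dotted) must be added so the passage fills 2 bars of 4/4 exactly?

dotted sixteenth note

2 bars of 4/4 = 64 thirty-second notes.
Working in thirty-second notes: a full sixteenth-note quintuplet (5 notes) (five quintuplet sixteenths span one quarter) = 8; thirty-second = 1; dotted sixteenth = 3; thirty-second note = 1; sixteenth = 2; dotted half = 24; dotted eighth = 6; half = 16.
Adding: 8 + 1 + 3 + 1 + 2 + 24 + 6 + 16 = 61.
Remaining: 64 − 61 = 3 thirty-second notes, which is a dotted sixteenth note.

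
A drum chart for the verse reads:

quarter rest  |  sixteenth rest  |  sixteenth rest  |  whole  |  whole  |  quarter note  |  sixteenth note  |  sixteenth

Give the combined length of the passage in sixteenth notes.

In sixteenth notes: quarter rest = 4; sixteenth rest = 1; sixteenth rest = 1; whole = 16; whole = 16; quarter note = 4; sixteenth note = 1; sixteenth = 1.
Adding: 4 + 1 + 1 + 16 + 16 + 4 + 1 + 1 = 44 sixteenth notes.

44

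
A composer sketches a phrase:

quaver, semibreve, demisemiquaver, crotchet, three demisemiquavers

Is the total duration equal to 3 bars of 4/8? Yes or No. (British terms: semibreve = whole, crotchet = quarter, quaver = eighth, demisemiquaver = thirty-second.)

Yes

One bar of 4/8 = 16 thirty-second notes, so 3 bars = 48.
Express everything in thirty-second notes: quaver = 4; semibreve = 32; demisemiquaver = 1; crotchet = 8; demisemiquaver = 1; demisemiquaver = 1; demisemiquaver = 1.
Adding: 4 + 32 + 1 + 8 + 1 + 1 + 1 = 48.
48 equals 48, so the answer is Yes.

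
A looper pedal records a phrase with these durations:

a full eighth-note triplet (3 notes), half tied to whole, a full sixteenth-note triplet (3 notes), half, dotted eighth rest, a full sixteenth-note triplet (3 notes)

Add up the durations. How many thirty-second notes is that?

Express everything in thirty-second notes: a full eighth-note triplet (3 notes) (three triplet eighths span one quarter) = 8; half tied to whole (half + whole) = 48; a full sixteenth-note triplet (3 notes) (three triplet sixteenths span one eighth) = 4; half = 16; dotted eighth rest = 6; a full sixteenth-note triplet (3 notes) (three triplet sixteenths span one eighth) = 4.
Total: 8 + 48 + 4 + 16 + 6 + 4 = 86 thirty-second notes.

86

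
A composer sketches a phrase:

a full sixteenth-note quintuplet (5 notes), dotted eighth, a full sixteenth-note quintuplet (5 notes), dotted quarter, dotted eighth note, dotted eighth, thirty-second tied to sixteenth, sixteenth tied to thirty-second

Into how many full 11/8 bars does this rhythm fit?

1

One bar of 11/8 = 44 thirty-second notes.
Each duration in thirty-second notes: a full sixteenth-note quintuplet (5 notes) (five quintuplet sixteenths span one quarter) = 8; dotted eighth = 6; a full sixteenth-note quintuplet (5 notes) (five quintuplet sixteenths span one quarter) = 8; dotted quarter = 12; dotted eighth note = 6; dotted eighth = 6; thirty-second tied to sixteenth (thirty-second + sixteenth) = 3; sixteenth tied to thirty-second (sixteenth + thirty-second) = 3.
Sum: 8 + 6 + 8 + 12 + 6 + 6 + 3 + 3 = 52.
52 ÷ 44 = 1 complete bar with 8 left over.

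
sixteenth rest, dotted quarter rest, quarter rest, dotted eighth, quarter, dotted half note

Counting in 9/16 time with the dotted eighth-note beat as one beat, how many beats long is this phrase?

10

One dotted eighth-note beat = 3 sixteenth notes.
Working in sixteenth notes: sixteenth rest = 1; dotted quarter rest = 6; quarter rest = 4; dotted eighth = 3; quarter = 4; dotted half note = 12.
Altogether 1 + 6 + 4 + 3 + 4 + 12 = 30.
30 ÷ 3 = 10 beats.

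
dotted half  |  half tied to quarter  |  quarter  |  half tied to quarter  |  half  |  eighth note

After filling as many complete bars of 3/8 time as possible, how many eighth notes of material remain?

One bar of 3/8 = 3 eighth notes.
In eighth notes: dotted half = 6; half tied to quarter (half + quarter) = 6; quarter = 2; half tied to quarter (half + quarter) = 6; half = 4; eighth note = 1.
Sum: 6 + 6 + 2 + 6 + 4 + 1 = 25.
25 ÷ 3 = 8 complete bars with 1 eighth note remaining.

1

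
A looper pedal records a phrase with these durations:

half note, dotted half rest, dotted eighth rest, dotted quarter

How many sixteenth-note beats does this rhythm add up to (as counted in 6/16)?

29

One sixteenth-note beat = 2 thirty-second notes.
Each duration in thirty-second notes: half note = 16; dotted half rest = 24; dotted eighth rest = 6; dotted quarter = 12.
Sum: 16 + 24 + 6 + 12 = 58.
58 ÷ 2 = 29 beats.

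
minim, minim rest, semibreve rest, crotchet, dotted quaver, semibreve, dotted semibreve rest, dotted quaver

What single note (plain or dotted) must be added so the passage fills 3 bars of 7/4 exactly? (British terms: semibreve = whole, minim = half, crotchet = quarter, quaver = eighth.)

3 bars of 7/4 = 84 sixteenth notes.
Each duration in sixteenth notes: minim = 8; minim rest = 8; semibreve rest = 16; crotchet = 4; dotted quaver = 3; semibreve = 16; dotted semibreve rest = 24; dotted quaver = 3.
Sum: 8 + 8 + 16 + 4 + 3 + 16 + 24 + 3 = 82.
Remaining: 84 − 82 = 2 sixteenth notes, which is a eighth note.

eighth note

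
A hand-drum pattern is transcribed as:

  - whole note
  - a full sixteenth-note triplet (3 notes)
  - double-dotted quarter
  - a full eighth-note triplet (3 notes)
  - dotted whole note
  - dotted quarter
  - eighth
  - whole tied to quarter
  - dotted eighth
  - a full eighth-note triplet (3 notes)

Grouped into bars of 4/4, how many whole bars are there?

5

One bar of 4/4 = 16 sixteenth notes.
Each duration in sixteenth notes: whole note = 16; a full sixteenth-note triplet (3 notes) (three triplet sixteenths span one eighth) = 2; double-dotted quarter = 7; a full eighth-note triplet (3 notes) (three triplet eighths span one quarter) = 4; dotted whole note = 24; dotted quarter = 6; eighth = 2; whole tied to quarter (whole + quarter) = 20; dotted eighth = 3; a full eighth-note triplet (3 notes) (three triplet eighths span one quarter) = 4.
Altogether 16 + 2 + 7 + 4 + 24 + 6 + 2 + 20 + 3 + 4 = 88.
88 ÷ 16 = 5 complete bars with 8 left over.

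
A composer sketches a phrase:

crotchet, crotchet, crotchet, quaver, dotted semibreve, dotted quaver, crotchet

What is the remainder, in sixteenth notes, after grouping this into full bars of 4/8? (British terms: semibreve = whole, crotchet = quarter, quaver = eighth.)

5

One bar of 4/8 = 8 sixteenth notes.
Convert each value to sixteenth notes: crotchet = 4; crotchet = 4; crotchet = 4; quaver = 2; dotted semibreve = 24; dotted quaver = 3; crotchet = 4.
Altogether 4 + 4 + 4 + 2 + 24 + 3 + 4 = 45.
45 ÷ 8 = 5 complete bars with 5 sixteenth notes remaining.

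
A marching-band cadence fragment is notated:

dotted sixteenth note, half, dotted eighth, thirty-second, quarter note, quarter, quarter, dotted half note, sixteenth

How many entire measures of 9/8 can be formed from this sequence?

One bar of 9/8 = 36 thirty-second notes.
Each duration in thirty-second notes: dotted sixteenth note = 3; half = 16; dotted eighth = 6; thirty-second = 1; quarter note = 8; quarter = 8; quarter = 8; dotted half note = 24; sixteenth = 2.
Total: 3 + 16 + 6 + 1 + 8 + 8 + 8 + 24 + 2 = 76.
76 ÷ 36 = 2 complete bars with 4 left over.

2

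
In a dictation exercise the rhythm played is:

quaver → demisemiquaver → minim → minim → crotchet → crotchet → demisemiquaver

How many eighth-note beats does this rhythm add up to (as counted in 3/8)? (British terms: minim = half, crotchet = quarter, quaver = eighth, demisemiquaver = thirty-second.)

One eighth-note beat = 4 thirty-second notes.
Express everything in thirty-second notes: quaver = 4; demisemiquaver = 1; minim = 16; minim = 16; crotchet = 8; crotchet = 8; demisemiquaver = 1.
Sum: 4 + 1 + 16 + 16 + 8 + 8 + 1 = 54.
54 ÷ 4 = 13.5 beats.

13.5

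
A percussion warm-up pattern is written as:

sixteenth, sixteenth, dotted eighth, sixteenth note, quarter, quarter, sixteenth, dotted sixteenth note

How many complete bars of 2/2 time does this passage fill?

1

One bar of 2/2 = 32 thirty-second notes.
Express everything in thirty-second notes: sixteenth = 2; sixteenth = 2; dotted eighth = 6; sixteenth note = 2; quarter = 8; quarter = 8; sixteenth = 2; dotted sixteenth note = 3.
Total: 2 + 2 + 6 + 2 + 8 + 8 + 2 + 3 = 33.
33 ÷ 32 = 1 complete bar with 1 left over.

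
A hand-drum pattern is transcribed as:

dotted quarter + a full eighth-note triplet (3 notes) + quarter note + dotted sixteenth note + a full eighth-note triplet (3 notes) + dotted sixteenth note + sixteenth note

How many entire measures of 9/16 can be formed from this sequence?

One bar of 9/16 = 18 thirty-second notes.
In thirty-second notes: dotted quarter = 12; a full eighth-note triplet (3 notes) (three triplet eighths span one quarter) = 8; quarter note = 8; dotted sixteenth note = 3; a full eighth-note triplet (3 notes) (three triplet eighths span one quarter) = 8; dotted sixteenth note = 3; sixteenth note = 2.
Total: 12 + 8 + 8 + 3 + 8 + 3 + 2 = 44.
44 ÷ 18 = 2 complete bars with 8 left over.

2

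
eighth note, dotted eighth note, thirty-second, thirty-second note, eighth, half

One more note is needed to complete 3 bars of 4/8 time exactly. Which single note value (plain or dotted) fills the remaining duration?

half note

3 bars of 4/8 = 48 thirty-second notes.
Express everything in thirty-second notes: eighth note = 4; dotted eighth note = 6; thirty-second = 1; thirty-second note = 1; eighth = 4; half = 16.
Altogether 4 + 6 + 1 + 1 + 4 + 16 = 32.
Remaining: 48 − 32 = 16 thirty-second notes, which is a half note.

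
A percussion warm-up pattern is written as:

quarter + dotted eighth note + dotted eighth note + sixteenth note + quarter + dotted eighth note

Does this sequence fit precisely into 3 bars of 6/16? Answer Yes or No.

Yes

One bar of 6/16 = 6 sixteenth notes, so 3 bars = 18.
Express everything in sixteenth notes: quarter = 4; dotted eighth note = 3; dotted eighth note = 3; sixteenth note = 1; quarter = 4; dotted eighth note = 3.
Adding: 4 + 3 + 3 + 1 + 4 + 3 = 18.
18 equals 18, so the answer is Yes.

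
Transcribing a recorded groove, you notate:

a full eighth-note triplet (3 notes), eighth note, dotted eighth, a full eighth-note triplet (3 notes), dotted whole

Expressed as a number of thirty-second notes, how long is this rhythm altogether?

74

Each duration in thirty-second notes: a full eighth-note triplet (3 notes) (three triplet eighths span one quarter) = 8; eighth note = 4; dotted eighth = 6; a full eighth-note triplet (3 notes) (three triplet eighths span one quarter) = 8; dotted whole = 48.
Sum: 8 + 4 + 6 + 8 + 48 = 74 thirty-second notes.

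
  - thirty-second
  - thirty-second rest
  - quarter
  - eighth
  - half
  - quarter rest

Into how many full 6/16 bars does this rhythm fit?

One bar of 6/16 = 12 thirty-second notes.
In thirty-second notes: thirty-second = 1; thirty-second rest = 1; quarter = 8; eighth = 4; half = 16; quarter rest = 8.
Altogether 1 + 1 + 8 + 4 + 16 + 8 = 38.
38 ÷ 12 = 3 complete bars with 2 left over.

3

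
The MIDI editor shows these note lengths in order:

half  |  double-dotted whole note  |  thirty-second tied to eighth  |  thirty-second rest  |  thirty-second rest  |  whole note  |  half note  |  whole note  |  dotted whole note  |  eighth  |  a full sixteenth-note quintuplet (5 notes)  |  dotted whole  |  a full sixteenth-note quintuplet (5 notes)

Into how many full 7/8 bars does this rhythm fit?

9

One bar of 7/8 = 28 thirty-second notes.
In thirty-second notes: half = 16; double-dotted whole note = 56; thirty-second tied to eighth (thirty-second + eighth) = 5; thirty-second rest = 1; thirty-second rest = 1; whole note = 32; half note = 16; whole note = 32; dotted whole note = 48; eighth = 4; a full sixteenth-note quintuplet (5 notes) (five quintuplet sixteenths span one quarter) = 8; dotted whole = 48; a full sixteenth-note quintuplet (5 notes) (five quintuplet sixteenths span one quarter) = 8.
Total: 16 + 56 + 5 + 1 + 1 + 32 + 16 + 32 + 48 + 4 + 8 + 48 + 8 = 275.
275 ÷ 28 = 9 complete bars with 23 left over.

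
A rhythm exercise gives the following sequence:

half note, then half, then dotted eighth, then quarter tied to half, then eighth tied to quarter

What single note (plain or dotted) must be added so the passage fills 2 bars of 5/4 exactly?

dotted eighth note

2 bars of 5/4 = 40 sixteenth notes.
In sixteenth notes: half note = 8; half = 8; dotted eighth = 3; quarter tied to half (quarter + half) = 12; eighth tied to quarter (eighth + quarter) = 6.
Total: 8 + 8 + 3 + 12 + 6 = 37.
Remaining: 40 − 37 = 3 sixteenth notes, which is a dotted eighth note.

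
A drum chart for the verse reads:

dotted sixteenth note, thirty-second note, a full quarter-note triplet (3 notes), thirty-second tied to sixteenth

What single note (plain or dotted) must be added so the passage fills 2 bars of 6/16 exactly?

2 bars of 6/16 = 24 thirty-second notes.
In thirty-second notes: dotted sixteenth note = 3; thirty-second note = 1; a full quarter-note triplet (3 notes) (three triplet quarters span one half) = 16; thirty-second tied to sixteenth (thirty-second + sixteenth) = 3.
Total: 3 + 1 + 16 + 3 = 23.
Remaining: 24 − 23 = 1 thirty-second note, which is a thirty-second note.

thirty-second note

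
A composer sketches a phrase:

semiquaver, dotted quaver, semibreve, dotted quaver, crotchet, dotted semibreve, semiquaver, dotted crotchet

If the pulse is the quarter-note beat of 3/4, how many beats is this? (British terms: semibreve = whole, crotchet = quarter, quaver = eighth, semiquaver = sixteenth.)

14.5

One quarter-note beat = 4 sixteenth notes.
Working in sixteenth notes: semiquaver = 1; dotted quaver = 3; semibreve = 16; dotted quaver = 3; crotchet = 4; dotted semibreve = 24; semiquaver = 1; dotted crotchet = 6.
Altogether 1 + 3 + 16 + 3 + 4 + 24 + 1 + 6 = 58.
58 ÷ 4 = 14.5 beats.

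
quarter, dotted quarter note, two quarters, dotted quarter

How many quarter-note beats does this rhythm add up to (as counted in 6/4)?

One quarter-note beat = 2 eighth notes.
In eighth notes: quarter = 2; dotted quarter note = 3; quarter = 2; quarter = 2; dotted quarter = 3.
Total: 2 + 3 + 2 + 2 + 3 = 12.
12 ÷ 2 = 6 beats.

6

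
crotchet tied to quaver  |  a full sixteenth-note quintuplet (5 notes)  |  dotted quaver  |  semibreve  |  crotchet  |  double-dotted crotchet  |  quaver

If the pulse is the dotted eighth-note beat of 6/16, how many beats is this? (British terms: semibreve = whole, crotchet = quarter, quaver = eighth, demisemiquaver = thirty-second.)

One dotted eighth-note beat = 3 sixteenth notes.
Each duration in sixteenth notes: crotchet tied to quaver (crotchet + quaver) = 6; a full sixteenth-note quintuplet (5 notes) (five quintuplet sixteenths span one quarter) = 4; dotted quaver = 3; semibreve = 16; crotchet = 4; double-dotted crotchet = 7; quaver = 2.
Sum: 6 + 4 + 3 + 16 + 4 + 7 + 2 = 42.
42 ÷ 3 = 14 beats.

14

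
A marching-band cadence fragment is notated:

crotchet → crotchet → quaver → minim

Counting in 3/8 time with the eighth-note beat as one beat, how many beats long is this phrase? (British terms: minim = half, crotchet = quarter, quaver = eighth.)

One eighth-note beat = 2 sixteenth notes.
In sixteenth notes: crotchet = 4; crotchet = 4; quaver = 2; minim = 8.
Adding: 4 + 4 + 2 + 8 = 18.
18 ÷ 2 = 9 beats.

9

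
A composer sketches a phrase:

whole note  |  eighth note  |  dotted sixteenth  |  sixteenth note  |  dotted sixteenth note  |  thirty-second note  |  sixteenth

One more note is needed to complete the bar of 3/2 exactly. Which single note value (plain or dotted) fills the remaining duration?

The bar of 3/2 = 48 thirty-second notes.
Working in thirty-second notes: whole note = 32; eighth note = 4; dotted sixteenth = 3; sixteenth note = 2; dotted sixteenth note = 3; thirty-second note = 1; sixteenth = 2.
Adding: 32 + 4 + 3 + 2 + 3 + 1 + 2 = 47.
Remaining: 48 − 47 = 1 thirty-second note, which is a thirty-second note.

thirty-second note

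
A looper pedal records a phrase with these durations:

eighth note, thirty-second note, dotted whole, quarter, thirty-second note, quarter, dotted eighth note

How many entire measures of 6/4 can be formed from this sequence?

1

One bar of 6/4 = 48 thirty-second notes.
In thirty-second notes: eighth note = 4; thirty-second note = 1; dotted whole = 48; quarter = 8; thirty-second note = 1; quarter = 8; dotted eighth note = 6.
Adding: 4 + 1 + 48 + 8 + 1 + 8 + 6 = 76.
76 ÷ 48 = 1 complete bar with 28 left over.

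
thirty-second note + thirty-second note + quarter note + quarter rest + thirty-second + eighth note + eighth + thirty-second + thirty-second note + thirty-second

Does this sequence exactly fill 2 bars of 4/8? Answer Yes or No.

No

One bar of 4/8 = 16 thirty-second notes, so 2 bars = 32.
In thirty-second notes: thirty-second note = 1; thirty-second note = 1; quarter note = 8; quarter rest = 8; thirty-second = 1; eighth note = 4; eighth = 4; thirty-second = 1; thirty-second note = 1; thirty-second = 1.
Altogether 1 + 1 + 8 + 8 + 1 + 4 + 4 + 1 + 1 + 1 = 30.
30 falls short of 32, so the answer is No.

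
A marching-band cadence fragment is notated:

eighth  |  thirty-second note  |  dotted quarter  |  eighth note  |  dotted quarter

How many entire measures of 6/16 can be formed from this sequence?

2

One bar of 6/16 = 12 thirty-second notes.
Convert each value to thirty-second notes: eighth = 4; thirty-second note = 1; dotted quarter = 12; eighth note = 4; dotted quarter = 12.
Adding: 4 + 1 + 12 + 4 + 12 = 33.
33 ÷ 12 = 2 complete bars with 9 left over.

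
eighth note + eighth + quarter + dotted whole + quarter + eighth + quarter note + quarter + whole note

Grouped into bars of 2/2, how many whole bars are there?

3

One bar of 2/2 = 8 eighth notes.
Convert each value to eighth notes: eighth note = 1; eighth = 1; quarter = 2; dotted whole = 12; quarter = 2; eighth = 1; quarter note = 2; quarter = 2; whole note = 8.
Adding: 1 + 1 + 2 + 12 + 2 + 1 + 2 + 2 + 8 = 31.
31 ÷ 8 = 3 complete bars with 7 left over.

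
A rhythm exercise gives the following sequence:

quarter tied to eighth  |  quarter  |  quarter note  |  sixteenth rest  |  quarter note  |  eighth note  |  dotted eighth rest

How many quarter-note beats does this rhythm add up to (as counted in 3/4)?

One quarter-note beat = 4 sixteenth notes.
Convert each value to sixteenth notes: quarter tied to eighth (quarter + eighth) = 6; quarter = 4; quarter note = 4; sixteenth rest = 1; quarter note = 4; eighth note = 2; dotted eighth rest = 3.
Altogether 6 + 4 + 4 + 1 + 4 + 2 + 3 = 24.
24 ÷ 4 = 6 beats.

6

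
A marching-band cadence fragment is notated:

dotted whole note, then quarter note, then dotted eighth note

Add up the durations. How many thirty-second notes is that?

62

In thirty-second notes: dotted whole note = 48; quarter note = 8; dotted eighth note = 6.
Altogether 48 + 8 + 6 = 62 thirty-second notes.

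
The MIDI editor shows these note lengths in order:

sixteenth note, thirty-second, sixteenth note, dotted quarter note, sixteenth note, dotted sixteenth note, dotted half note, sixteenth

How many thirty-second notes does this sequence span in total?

48

In thirty-second notes: sixteenth note = 2; thirty-second = 1; sixteenth note = 2; dotted quarter note = 12; sixteenth note = 2; dotted sixteenth note = 3; dotted half note = 24; sixteenth = 2.
Total: 2 + 1 + 2 + 12 + 2 + 3 + 24 + 2 = 48 thirty-second notes.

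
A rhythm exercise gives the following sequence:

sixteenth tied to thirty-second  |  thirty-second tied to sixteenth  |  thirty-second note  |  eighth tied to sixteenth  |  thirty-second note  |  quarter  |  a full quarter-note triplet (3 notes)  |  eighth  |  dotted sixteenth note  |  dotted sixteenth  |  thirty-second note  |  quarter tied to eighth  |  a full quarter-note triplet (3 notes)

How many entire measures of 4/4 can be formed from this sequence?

One bar of 4/4 = 32 thirty-second notes.
In thirty-second notes: sixteenth tied to thirty-second (sixteenth + thirty-second) = 3; thirty-second tied to sixteenth (thirty-second + sixteenth) = 3; thirty-second note = 1; eighth tied to sixteenth (eighth + sixteenth) = 6; thirty-second note = 1; quarter = 8; a full quarter-note triplet (3 notes) (three triplet quarters span one half) = 16; eighth = 4; dotted sixteenth note = 3; dotted sixteenth = 3; thirty-second note = 1; quarter tied to eighth (quarter + eighth) = 12; a full quarter-note triplet (3 notes) (three triplet quarters span one half) = 16.
Altogether 3 + 3 + 1 + 6 + 1 + 8 + 16 + 4 + 3 + 3 + 1 + 12 + 16 = 77.
77 ÷ 32 = 2 complete bars with 13 left over.

2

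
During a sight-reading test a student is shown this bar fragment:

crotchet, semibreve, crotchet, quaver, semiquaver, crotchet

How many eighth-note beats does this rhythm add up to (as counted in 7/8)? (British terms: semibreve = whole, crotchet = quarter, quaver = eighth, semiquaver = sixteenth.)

One eighth-note beat = 2 sixteenth notes.
In sixteenth notes: crotchet = 4; semibreve = 16; crotchet = 4; quaver = 2; semiquaver = 1; crotchet = 4.
Adding: 4 + 16 + 4 + 2 + 1 + 4 = 31.
31 ÷ 2 = 15.5 beats.

15.5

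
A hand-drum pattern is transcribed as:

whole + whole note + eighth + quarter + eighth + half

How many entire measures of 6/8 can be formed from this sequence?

One bar of 6/8 = 6 eighth notes.
Each duration in eighth notes: whole = 8; whole note = 8; eighth = 1; quarter = 2; eighth = 1; half = 4.
Total: 8 + 8 + 1 + 2 + 1 + 4 = 24.
24 ÷ 6 = 4 complete bars with 0 left over.

4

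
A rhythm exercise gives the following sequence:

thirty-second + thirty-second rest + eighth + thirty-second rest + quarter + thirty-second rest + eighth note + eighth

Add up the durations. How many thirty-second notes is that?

24

Working in thirty-second notes: thirty-second = 1; thirty-second rest = 1; eighth = 4; thirty-second rest = 1; quarter = 8; thirty-second rest = 1; eighth note = 4; eighth = 4.
Adding: 1 + 1 + 4 + 1 + 8 + 1 + 4 + 4 = 24 thirty-second notes.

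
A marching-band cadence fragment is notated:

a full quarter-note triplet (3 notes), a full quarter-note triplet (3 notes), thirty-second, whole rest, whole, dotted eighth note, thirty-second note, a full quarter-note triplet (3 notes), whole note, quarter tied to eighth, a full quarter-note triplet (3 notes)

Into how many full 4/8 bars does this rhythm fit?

11

One bar of 4/8 = 16 thirty-second notes.
Express everything in thirty-second notes: a full quarter-note triplet (3 notes) (three triplet quarters span one half) = 16; a full quarter-note triplet (3 notes) (three triplet quarters span one half) = 16; thirty-second = 1; whole rest = 32; whole = 32; dotted eighth note = 6; thirty-second note = 1; a full quarter-note triplet (3 notes) (three triplet quarters span one half) = 16; whole note = 32; quarter tied to eighth (quarter + eighth) = 12; a full quarter-note triplet (3 notes) (three triplet quarters span one half) = 16.
Total: 16 + 16 + 1 + 32 + 32 + 6 + 1 + 16 + 32 + 12 + 16 = 180.
180 ÷ 16 = 11 complete bars with 4 left over.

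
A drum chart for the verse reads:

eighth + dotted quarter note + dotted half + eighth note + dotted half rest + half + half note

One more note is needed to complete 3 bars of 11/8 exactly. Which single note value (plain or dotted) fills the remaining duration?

3 bars of 11/8 = 33 eighth notes.
In eighth notes: eighth = 1; dotted quarter note = 3; dotted half = 6; eighth note = 1; dotted half rest = 6; half = 4; half note = 4.
Altogether 1 + 3 + 6 + 1 + 6 + 4 + 4 = 25.
Remaining: 33 − 25 = 8 eighth notes, which is a whole note.

whole note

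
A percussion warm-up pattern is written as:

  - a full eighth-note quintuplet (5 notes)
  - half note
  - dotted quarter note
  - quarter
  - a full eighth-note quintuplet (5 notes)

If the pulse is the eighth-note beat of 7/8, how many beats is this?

17

One eighth-note beat = 2 sixteenth notes.
In sixteenth notes: a full eighth-note quintuplet (5 notes) (five quintuplet eighths span one half) = 8; half note = 8; dotted quarter note = 6; quarter = 4; a full eighth-note quintuplet (5 notes) (five quintuplet eighths span one half) = 8.
Total: 8 + 8 + 6 + 4 + 8 = 34.
34 ÷ 2 = 17 beats.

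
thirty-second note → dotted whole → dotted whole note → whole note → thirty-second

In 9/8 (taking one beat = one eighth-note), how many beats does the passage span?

One eighth-note beat = 4 thirty-second notes.
In thirty-second notes: thirty-second note = 1; dotted whole = 48; dotted whole note = 48; whole note = 32; thirty-second = 1.
Sum: 1 + 48 + 48 + 32 + 1 = 130.
130 ÷ 4 = 32.5 beats.

32.5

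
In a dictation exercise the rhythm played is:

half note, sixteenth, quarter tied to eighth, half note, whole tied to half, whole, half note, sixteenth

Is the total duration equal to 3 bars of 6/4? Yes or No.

One bar of 6/4 = 24 sixteenth notes, so 3 bars = 72.
Each duration in sixteenth notes: half note = 8; sixteenth = 1; quarter tied to eighth (quarter + eighth) = 6; half note = 8; whole tied to half (whole + half) = 24; whole = 16; half note = 8; sixteenth = 1.
Total: 8 + 1 + 6 + 8 + 24 + 16 + 8 + 1 = 72.
72 equals 72, so the answer is Yes.

Yes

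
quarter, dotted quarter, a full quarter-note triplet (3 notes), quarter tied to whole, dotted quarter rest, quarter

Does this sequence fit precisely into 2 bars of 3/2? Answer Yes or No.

One bar of 3/2 = 12 eighth notes, so 2 bars = 24.
Each duration in eighth notes: quarter = 2; dotted quarter = 3; a full quarter-note triplet (3 notes) (three triplet quarters span one half) = 4; quarter tied to whole (quarter + whole) = 10; dotted quarter rest = 3; quarter = 2.
Sum: 2 + 3 + 4 + 10 + 3 + 2 = 24.
24 equals 24, so the answer is Yes.

Yes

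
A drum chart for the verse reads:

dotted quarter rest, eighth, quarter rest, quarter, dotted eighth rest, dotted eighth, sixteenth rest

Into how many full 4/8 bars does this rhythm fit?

2

One bar of 4/8 = 8 sixteenth notes.
Express everything in sixteenth notes: dotted quarter rest = 6; eighth = 2; quarter rest = 4; quarter = 4; dotted eighth rest = 3; dotted eighth = 3; sixteenth rest = 1.
Total: 6 + 2 + 4 + 4 + 3 + 3 + 1 = 23.
23 ÷ 8 = 2 complete bars with 7 left over.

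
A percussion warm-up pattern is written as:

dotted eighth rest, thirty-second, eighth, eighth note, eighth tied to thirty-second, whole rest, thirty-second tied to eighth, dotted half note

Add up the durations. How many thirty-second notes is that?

Express everything in thirty-second notes: dotted eighth rest = 6; thirty-second = 1; eighth = 4; eighth note = 4; eighth tied to thirty-second (eighth + thirty-second) = 5; whole rest = 32; thirty-second tied to eighth (thirty-second + eighth) = 5; dotted half note = 24.
Total: 6 + 1 + 4 + 4 + 5 + 32 + 5 + 24 = 81 thirty-second notes.

81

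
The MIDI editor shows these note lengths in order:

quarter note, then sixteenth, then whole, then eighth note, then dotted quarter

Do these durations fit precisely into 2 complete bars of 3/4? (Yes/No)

One bar of 3/4 = 12 sixteenth notes, so 2 bars = 24.
Convert each value to sixteenth notes: quarter note = 4; sixteenth = 1; whole = 16; eighth note = 2; dotted quarter = 6.
Sum: 4 + 1 + 16 + 2 + 6 = 29.
29 exceeds 24, so the answer is No.

No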